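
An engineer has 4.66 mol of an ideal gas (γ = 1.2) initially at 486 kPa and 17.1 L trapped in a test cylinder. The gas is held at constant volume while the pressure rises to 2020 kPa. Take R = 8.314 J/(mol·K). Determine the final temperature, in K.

T₁ = P₁V₁/(nR) = 486×17.1/(4.66×8.314) = 215 K.
Isochoric: V stays 17.1 L; P/T = const ⇒ T₂ = 892 K, P₂ = 2020 kPa.

892 K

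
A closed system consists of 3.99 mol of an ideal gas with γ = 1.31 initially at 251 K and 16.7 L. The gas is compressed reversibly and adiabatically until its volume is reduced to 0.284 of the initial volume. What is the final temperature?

371 K

P₁ = nRT₁/V₁ = 3.99×8.314×251/16.7 = 499 kPa.
Adiabatic: TV^(γ−1) = const ⇒ T₂ = 251×(3.52)^0.310 = 371 K; PV^γ = const ⇒ P₂ = 2590 kPa.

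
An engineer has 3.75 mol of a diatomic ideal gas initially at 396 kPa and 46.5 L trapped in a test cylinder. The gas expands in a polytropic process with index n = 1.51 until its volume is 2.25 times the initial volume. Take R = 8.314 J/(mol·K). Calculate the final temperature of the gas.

T₁ = P₁V₁/(nR) = 396×46.5/(3.75×8.314) = 591 K.
Polytropic n=1.51: T₂ = T₁(V₁/V₂)^(n−1) = 591×(0.444)^0.51 = 391 K; P₂ = P₁(V₁/V₂)^n = 116 kPa.

391 K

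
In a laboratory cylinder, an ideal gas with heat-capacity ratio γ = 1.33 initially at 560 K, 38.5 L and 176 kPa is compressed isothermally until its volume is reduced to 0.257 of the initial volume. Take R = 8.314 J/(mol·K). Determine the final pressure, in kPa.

685 kPa

Isothermal: T stays 560 K; PV = const ⇒ V₂ = 9.89 L, P₂ = 685 kPa.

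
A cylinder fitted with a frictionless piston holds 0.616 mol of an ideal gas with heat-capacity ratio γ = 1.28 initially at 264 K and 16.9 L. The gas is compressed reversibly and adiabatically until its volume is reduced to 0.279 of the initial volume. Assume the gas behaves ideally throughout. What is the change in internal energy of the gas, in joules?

2070 J

P₁ = nRT₁/V₁ = 0.616×8.314×264/16.9 = 80.0 kPa.
Adiabatic: TV^(γ−1) = const ⇒ T₂ = 264×(3.58)^0.280 = 377 K; PV^γ = const ⇒ P₂ = 410 kPa.
For an ideal gas ΔU = nCvΔT with Cv = R/(γ−1) = 29.7 J/(mol·K).
ΔU = 0.616×29.7×(377−264) = 2070 J.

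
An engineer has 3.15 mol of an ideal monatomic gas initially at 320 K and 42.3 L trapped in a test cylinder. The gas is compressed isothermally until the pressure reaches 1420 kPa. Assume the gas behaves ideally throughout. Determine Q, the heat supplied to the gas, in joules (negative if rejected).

-16500 J

P₁ = nRT₁/V₁ = 3.15×8.314×320/42.3 = 198 kPa.
Isothermal: T stays 320 K; PV = const ⇒ V₂ = 5.90 L, P₂ = 1420 kPa.
ΔU = 0 (ideal gas, T constant).
W = nRT ln(V₂/V₁) = 3.15×8.314×320×ln(0.140) = -16500 J.
Q = ΔU + W = -16500 J.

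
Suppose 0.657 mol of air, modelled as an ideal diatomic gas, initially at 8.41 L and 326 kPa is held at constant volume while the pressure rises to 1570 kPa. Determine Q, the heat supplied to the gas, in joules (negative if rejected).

26200 J

T₁ = P₁V₁/(nR) = 326×8.41/(0.657×8.314) = 502 K.
Isochoric: V stays 8.41 L; P/T = const ⇒ T₂ = 2420 K, P₂ = 1570 kPa.
W = 0 (no volume change).
ΔU = nCvΔT = 0.657×20.8×(2420−502) = 26200 J.
Q = ΔU = 26200 J.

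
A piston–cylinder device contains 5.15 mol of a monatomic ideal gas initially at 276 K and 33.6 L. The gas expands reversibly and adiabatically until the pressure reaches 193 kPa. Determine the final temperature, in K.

217 K

P₁ = nRT₁/V₁ = 5.15×8.314×276/33.6 = 352 kPa.
Adiabatic: T₂/T₁ = (P₂/P₁)^((γ−1)/γ) ⇒ T₂ = 276×(0.549)^0.400 = 217 K; V₂ = 48.2 L.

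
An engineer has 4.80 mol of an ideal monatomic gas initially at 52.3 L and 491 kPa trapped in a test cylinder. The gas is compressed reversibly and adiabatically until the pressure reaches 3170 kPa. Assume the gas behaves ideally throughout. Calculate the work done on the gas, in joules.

42700 J

T₁ = P₁V₁/(nR) = 491×52.3/(4.80×8.314) = 643 K.
Adiabatic: T₂/T₁ = (P₂/P₁)^((γ−1)/γ) ⇒ T₂ = 643×(6.46)^0.400 = 1360 K; V₂ = 17.1 L.
ΔU = nCvΔT = 4.80×12.5×(1360−643) = 42700 J.
Q = 0 for an adiabatic process, so W = −ΔU = -42700 J.
Work done on the gas = −W_by = 42700 J.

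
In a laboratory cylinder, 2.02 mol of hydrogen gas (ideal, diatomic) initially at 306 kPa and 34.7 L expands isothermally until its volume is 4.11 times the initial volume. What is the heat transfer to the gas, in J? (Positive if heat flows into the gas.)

T₁ = P₁V₁/(nR) = 306×34.7/(2.02×8.314) = 632 K.
Isothermal: T stays 632 K; PV = const ⇒ V₂ = 143 L, P₂ = 74.5 kPa.
ΔU = 0 (ideal gas, T constant).
W = nRT ln(V₂/V₁) = 2.02×8.314×632×ln(4.11) = 15000 J.
Q = ΔU + W = 15000 J.

15000 J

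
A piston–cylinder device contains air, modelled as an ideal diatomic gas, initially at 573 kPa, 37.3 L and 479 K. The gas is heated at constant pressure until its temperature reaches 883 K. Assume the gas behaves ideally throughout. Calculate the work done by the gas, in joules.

18000 J

n = P₁V₁/(RT₁) = 573×37.3/(8.314×479) = 5.37 mol.
Isobaric: P stays 573 kPa; V/T = const ⇒ T₂ = 883 K, V₂ = 68.8 L.
W = PΔV = 573×(68.8−37.3) kPa·L = 18000 J.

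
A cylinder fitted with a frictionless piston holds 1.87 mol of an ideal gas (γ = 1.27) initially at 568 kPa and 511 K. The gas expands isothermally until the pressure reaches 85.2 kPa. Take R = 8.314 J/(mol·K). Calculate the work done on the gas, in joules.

V₁ = nRT₁/P₁ = 1.87×8.314×511/568 = 14.0 L.
Isothermal: T stays 511 K; PV = const ⇒ V₂ = 93.2 L, P₂ = 85.2 kPa.
W = nRT ln(V₂/V₁) = 1.87×8.314×511×ln(6.67) = 15100 J.
Work done on the gas = −W_by = -15100 J.

-15100 J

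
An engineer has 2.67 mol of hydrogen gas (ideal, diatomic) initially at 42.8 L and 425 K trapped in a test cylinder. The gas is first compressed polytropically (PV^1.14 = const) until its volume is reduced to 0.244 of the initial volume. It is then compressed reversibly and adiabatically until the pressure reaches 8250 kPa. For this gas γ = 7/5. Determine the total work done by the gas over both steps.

-37100 J

P₁ = nRT₁/V₁ = 2.67×8.314×425/42.8 = 220 kPa.
Step 1 — Polytropic n=1.14: T₂ = T₁(V₁/V₂)^(n−1) = 425×(4.10)^0.14 = 518 K; P₂ = P₁(V₁/V₂)^n = 1100 kPa.
W = (P₁V₁−P₂V₂)/(n−1) = (220×42.8−1100×10.4)/0.14 = -14700 J.
ΔU = nCvΔT = 2.67×20.8×(518−425) = 5150 J.
Q = ΔU + W = -9560 J.
State after step 1: P = 1100 kPa, V = 10.4 L, T = 518 K.
Step 2 — Adiabatic: T₂/T₁ = (P₂/P₁)^((γ−1)/γ) ⇒ T₂ = 518×(7.50)^0.286 = 921 K; V₂ = 2.48 L.
ΔU = nCvΔT = 2.67×20.8×(921−518) = 22400 J.
Q = 0 for an adiabatic process, so W = −ΔU = -22400 J.
Net over both steps: W = -37100 J, Q = -9560 J, ΔU = 27500 J.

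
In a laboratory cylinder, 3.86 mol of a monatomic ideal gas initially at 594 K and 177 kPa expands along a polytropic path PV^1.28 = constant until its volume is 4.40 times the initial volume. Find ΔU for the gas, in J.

V₁ = nRT₁/P₁ = 3.86×8.314×594/177 = 108 L.
Polytropic n=1.28: T₂ = T₁(V₁/V₂)^(n−1) = 594×(0.227)^0.28 = 392 K; P₂ = P₁(V₁/V₂)^n = 26.6 kPa.
For an ideal gas ΔU = nCvΔT with Cv = (3/2)R = 12.5 J/(mol·K).
ΔU = 3.86×12.5×(392−594) = -9710 J.

-9710 J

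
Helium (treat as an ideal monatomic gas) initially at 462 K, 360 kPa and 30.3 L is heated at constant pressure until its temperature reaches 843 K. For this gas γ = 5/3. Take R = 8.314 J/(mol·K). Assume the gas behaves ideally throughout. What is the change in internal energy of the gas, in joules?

13500 J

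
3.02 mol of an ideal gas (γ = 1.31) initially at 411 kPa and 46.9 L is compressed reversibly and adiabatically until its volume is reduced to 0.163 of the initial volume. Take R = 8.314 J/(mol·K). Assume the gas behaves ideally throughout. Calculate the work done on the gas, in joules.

T₁ = P₁V₁/(nR) = 411×46.9/(3.02×8.314) = 768 K.
Adiabatic: TV^(γ−1) = const ⇒ T₂ = 768×(6.13)^0.310 = 1350 K; PV^γ = const ⇒ P₂ = 4420 kPa.
ΔU = nCvΔT = 3.02×26.8×(1350−768) = 46900 J.
Q = 0 for an adiabatic process, so W = −ΔU = -46900 J.
Work done on the gas = −W_by = 46900 J.

46900 J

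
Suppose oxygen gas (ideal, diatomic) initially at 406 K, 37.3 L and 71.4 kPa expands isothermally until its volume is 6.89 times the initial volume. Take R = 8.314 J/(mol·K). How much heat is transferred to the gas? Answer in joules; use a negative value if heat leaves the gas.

n = P₁V₁/(RT₁) = 71.4×37.3/(8.314×406) = 0.789 mol.
Isothermal: T stays 406 K; PV = const ⇒ V₂ = 257 L, P₂ = 10.4 kPa.
ΔU = 0 (ideal gas, T constant).
W = nRT ln(V₂/V₁) = 0.789×8.314×406×ln(6.89) = 5140 J.
Q = ΔU + W = 5140 J.

5140 J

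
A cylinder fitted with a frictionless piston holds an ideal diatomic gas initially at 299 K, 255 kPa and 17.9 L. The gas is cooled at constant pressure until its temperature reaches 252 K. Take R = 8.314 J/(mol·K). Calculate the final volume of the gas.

15.1 L

Isobaric: P stays 255 kPa; V/T = const ⇒ T₂ = 252 K, V₂ = 15.1 L.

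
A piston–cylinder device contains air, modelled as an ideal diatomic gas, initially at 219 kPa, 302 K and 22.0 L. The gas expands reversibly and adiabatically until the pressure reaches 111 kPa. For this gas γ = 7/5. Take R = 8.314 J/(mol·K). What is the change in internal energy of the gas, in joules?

-2130 J

n = P₁V₁/(RT₁) = 219×22.0/(8.314×302) = 1.92 mol.
Adiabatic: T₂/T₁ = (P₂/P₁)^((γ−1)/γ) ⇒ T₂ = 302×(0.507)^0.286 = 249 K; V₂ = 35.7 L.
For an ideal gas ΔU = nCvΔT with Cv = (5/2)R = 20.8 J/(mol·K).
ΔU = 1.92×20.8×(249−302) = -2130 J.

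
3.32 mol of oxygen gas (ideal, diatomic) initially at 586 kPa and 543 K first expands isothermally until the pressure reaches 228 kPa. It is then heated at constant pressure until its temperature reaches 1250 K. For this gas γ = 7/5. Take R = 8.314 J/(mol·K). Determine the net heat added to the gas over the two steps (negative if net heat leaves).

V₁ = nRT₁/P₁ = 3.32×8.314×543/586 = 25.6 L.
Step 1 — Isothermal: T stays 543 K; PV = const ⇒ V₂ = 65.7 L, P₂ = 228 kPa.
ΔU = 0 (ideal gas, T constant).
W = nRT ln(V₂/V₁) = 3.32×8.314×543×ln(2.57) = 14100 J.
Q = ΔU + W = 14100 J.
State after step 1: P = 228 kPa, V = 65.7 L, T = 543 K.
Step 2 — Isobaric: P stays 228 kPa; V/T = const ⇒ T₂ = 1250 K, V₂ = 151 L.
W = PΔV = 228×(151−65.7) kPa·L = 19500 J.
ΔU = nCvΔT = 3.32×20.8×(1250−543) = 48800 J.
Q = ΔU + W = nCpΔT = 68300 J.
Net over both steps: W = 33700 J, Q = 82500 J, ΔU = 48800 J.

82500 J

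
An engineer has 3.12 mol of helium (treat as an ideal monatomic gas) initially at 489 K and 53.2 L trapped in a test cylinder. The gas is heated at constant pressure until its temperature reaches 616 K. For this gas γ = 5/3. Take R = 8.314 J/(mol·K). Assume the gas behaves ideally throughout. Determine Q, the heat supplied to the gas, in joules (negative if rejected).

P₁ = nRT₁/V₁ = 3.12×8.314×489/53.2 = 238 kPa.
Isobaric: P stays 238 kPa; V/T = const ⇒ T₂ = 616 K, V₂ = 67.0 L.
W = PΔV = 238×(67.0−53.2) kPa·L = 3290 J.
ΔU = nCvΔT = 3.12×12.5×(616−489) = 4940 J.
Q = ΔU + W = nCpΔT = 8240 J.

8240 J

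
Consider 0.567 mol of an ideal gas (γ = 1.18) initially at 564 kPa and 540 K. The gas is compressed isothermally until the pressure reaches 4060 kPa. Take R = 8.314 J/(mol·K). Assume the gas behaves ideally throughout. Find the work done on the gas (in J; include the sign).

V₁ = nRT₁/P₁ = 0.567×8.314×540/564 = 4.51 L.
Isothermal: T stays 540 K; PV = const ⇒ V₂ = 0.627 L, P₂ = 4060 kPa.
W = nRT ln(V₂/V₁) = 0.567×8.314×540×ln(0.139) = -5020 J.
Work done on the gas = −W_by = 5020 J.

5020 J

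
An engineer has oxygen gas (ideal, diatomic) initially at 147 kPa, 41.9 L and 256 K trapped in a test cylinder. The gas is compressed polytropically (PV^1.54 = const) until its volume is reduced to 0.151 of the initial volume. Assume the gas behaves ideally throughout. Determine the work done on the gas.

20300 J

n = P₁V₁/(RT₁) = 147×41.9/(8.314×256) = 2.89 mol.
Polytropic n=1.54: T₂ = T₁(V₁/V₂)^(n−1) = 256×(6.62)^0.54 = 711 K; P₂ = P₁(V₁/V₂)^n = 2700 kPa.
W = (P₁V₁−P₂V₂)/(n−1) = (147×41.9−2700×6.33)/0.54 = -20300 J.
Work done on the gas = −W_by = 20300 J.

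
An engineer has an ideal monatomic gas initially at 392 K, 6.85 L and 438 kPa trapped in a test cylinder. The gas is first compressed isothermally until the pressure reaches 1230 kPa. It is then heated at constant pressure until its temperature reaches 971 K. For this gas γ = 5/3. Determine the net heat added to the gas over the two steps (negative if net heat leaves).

7980 J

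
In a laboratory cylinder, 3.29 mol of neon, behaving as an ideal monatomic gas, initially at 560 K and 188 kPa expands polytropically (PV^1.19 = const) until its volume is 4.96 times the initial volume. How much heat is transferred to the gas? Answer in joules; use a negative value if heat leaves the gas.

15100 J

V₁ = nRT₁/P₁ = 3.29×8.314×560/188 = 81.5 L.
Polytropic n=1.19: T₂ = T₁(V₁/V₂)^(n−1) = 560×(0.202)^0.19 = 413 K; P₂ = P₁(V₁/V₂)^n = 28.0 kPa.
W = (P₁V₁−P₂V₂)/(n−1) = (188×81.5−28.0×404)/0.19 = 21100 J.
ΔU = nCvΔT = 3.29×12.5×(413−560) = -6030 J.
Q = ΔU + W = 15100 J.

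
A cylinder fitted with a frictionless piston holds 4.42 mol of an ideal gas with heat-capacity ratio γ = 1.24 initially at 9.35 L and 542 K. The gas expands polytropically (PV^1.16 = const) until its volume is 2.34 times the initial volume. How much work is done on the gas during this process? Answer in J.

P₁ = nRT₁/V₁ = 4.42×8.314×542/9.35 = 2130 kPa.
Polytropic n=1.16: T₂ = T₁(V₁/V₂)^(n−1) = 542×(0.427)^0.16 = 473 K; P₂ = P₁(V₁/V₂)^n = 795 kPa.
W = (P₁V₁−P₂V₂)/(n−1) = (2130×9.35−795×21.9)/0.16 = 15800 J.
Work done on the gas = −W_by = -15800 J.

-15800 J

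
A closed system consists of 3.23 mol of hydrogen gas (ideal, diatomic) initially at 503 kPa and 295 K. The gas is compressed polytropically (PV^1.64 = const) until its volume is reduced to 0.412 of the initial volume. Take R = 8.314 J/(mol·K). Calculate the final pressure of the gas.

2150 kPa

V₁ = nRT₁/P₁ = 3.23×8.314×295/503 = 15.7 L.
Polytropic n=1.64: T₂ = T₁(V₁/V₂)^(n−1) = 295×(2.43)^0.64 = 520 K; P₂ = P₁(V₁/V₂)^n = 2150 kPa.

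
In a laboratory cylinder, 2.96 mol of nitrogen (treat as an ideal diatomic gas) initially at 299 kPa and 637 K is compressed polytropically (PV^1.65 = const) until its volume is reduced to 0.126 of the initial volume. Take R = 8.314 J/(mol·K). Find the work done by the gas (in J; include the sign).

-68600 J

V₁ = nRT₁/P₁ = 2.96×8.314×637/299 = 52.4 L.
Polytropic n=1.65: T₂ = T₁(V₁/V₂)^(n−1) = 637×(7.94)^0.65 = 2450 K; P₂ = P₁(V₁/V₂)^n = 9120 kPa.
W = (P₁V₁−P₂V₂)/(n−1) = (299×52.4−9120×6.61)/0.65 = -68600 J.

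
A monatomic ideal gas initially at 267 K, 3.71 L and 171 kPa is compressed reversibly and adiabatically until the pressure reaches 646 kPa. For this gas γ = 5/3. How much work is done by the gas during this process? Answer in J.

-668 J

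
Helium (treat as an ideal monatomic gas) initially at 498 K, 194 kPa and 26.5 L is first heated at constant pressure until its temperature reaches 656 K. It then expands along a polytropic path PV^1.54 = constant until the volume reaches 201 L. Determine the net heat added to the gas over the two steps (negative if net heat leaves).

n = P₁V₁/(RT₁) = 194×26.5/(8.314×498) = 1.24 mol.
Step 1 — Isobaric: P stays 194 kPa; V/T = const ⇒ T₂ = 656 K, V₂ = 34.9 L.
W = PΔV = 194×(34.9−26.5) kPa·L = 1630 J.
ΔU = nCvΔT = 1.24×12.5×(656−498) = 2450 J.
Q = ΔU + W = nCpΔT = 4080 J.
State after step 1: P = 194 kPa, V = 34.9 L, T = 656 K.
Step 2 — Polytropic n=1.54: T₂ = T₁(V₁/V₂)^(n−1) = 656×(0.174)^0.54 = 255 K; P₂ = P₁(V₁/V₂)^n = 13.1 kPa.
W = (P₁V₁−P₂V₂)/(n−1) = (194×34.9−13.1×201)/0.54 = 7670 J.
ΔU = nCvΔT = 1.24×12.5×(255−656) = -6210 J.
Q = ΔU + W = 1460 J.
Net over both steps: W = 9300 J, Q = 5530 J, ΔU = -3760 J.

5530 J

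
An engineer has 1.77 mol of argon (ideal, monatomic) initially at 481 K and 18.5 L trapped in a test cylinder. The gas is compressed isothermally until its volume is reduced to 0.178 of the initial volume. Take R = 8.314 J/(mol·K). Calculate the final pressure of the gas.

2150 kPa

P₁ = nRT₁/V₁ = 1.77×8.314×481/18.5 = 383 kPa.
Isothermal: T stays 481 K; PV = const ⇒ V₂ = 3.29 L, P₂ = 2150 kPa.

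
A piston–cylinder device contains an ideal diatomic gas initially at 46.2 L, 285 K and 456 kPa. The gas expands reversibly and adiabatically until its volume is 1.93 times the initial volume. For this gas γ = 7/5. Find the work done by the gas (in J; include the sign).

n = P₁V₁/(RT₁) = 456×46.2/(8.314×285) = 8.89 mol.
Adiabatic: TV^(γ−1) = const ⇒ T₂ = 285×(0.518)^0.400 = 219 K; PV^γ = const ⇒ P₂ = 182 kPa.
ΔU = nCvΔT = 8.89×20.8×(219−285) = -12200 J.
Q = 0 for an adiabatic process, so W = −ΔU = 12200 J.

12200 J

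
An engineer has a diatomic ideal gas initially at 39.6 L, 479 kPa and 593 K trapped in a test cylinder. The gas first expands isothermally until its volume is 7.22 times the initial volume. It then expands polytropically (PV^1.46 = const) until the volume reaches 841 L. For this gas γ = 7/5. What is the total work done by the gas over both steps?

53600 J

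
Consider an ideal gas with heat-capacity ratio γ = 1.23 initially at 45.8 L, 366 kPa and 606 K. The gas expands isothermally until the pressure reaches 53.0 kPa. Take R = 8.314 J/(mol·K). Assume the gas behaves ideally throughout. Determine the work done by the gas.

n = P₁V₁/(RT₁) = 366×45.8/(8.314×606) = 3.33 mol.
Isothermal: T stays 606 K; PV = const ⇒ V₂ = 316 L, P₂ = 53.0 kPa.
W = nRT ln(V₂/V₁) = 3.33×8.314×606×ln(6.91) = 32400 J.

32400 J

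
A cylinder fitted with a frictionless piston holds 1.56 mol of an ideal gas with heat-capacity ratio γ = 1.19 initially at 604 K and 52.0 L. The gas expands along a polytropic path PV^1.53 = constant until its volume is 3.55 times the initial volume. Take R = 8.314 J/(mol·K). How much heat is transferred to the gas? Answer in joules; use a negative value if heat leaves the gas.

-12900 J

P₁ = nRT₁/V₁ = 1.56×8.314×604/52.0 = 151 kPa.
Polytropic n=1.53: T₂ = T₁(V₁/V₂)^(n−1) = 604×(0.282)^0.53 = 309 K; P₂ = P₁(V₁/V₂)^n = 21.7 kPa.
W = (P₁V₁−P₂V₂)/(n−1) = (151×52.0−21.7×185)/0.53 = 7230 J.
ΔU = nCvΔT = 1.56×43.8×(309−604) = -20200 J.
Q = ΔU + W = -12900 J.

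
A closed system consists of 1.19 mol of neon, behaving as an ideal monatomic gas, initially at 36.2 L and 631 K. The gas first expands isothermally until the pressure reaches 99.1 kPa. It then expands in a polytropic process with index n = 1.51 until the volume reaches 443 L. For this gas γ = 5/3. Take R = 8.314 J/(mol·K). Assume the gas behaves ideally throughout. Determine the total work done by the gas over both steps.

11200 J

P₁ = nRT₁/V₁ = 1.19×8.314×631/36.2 = 172 kPa.
Step 1 — Isothermal: T stays 631 K; PV = const ⇒ V₂ = 63.0 L, P₂ = 99.1 kPa.
ΔU = 0 (ideal gas, T constant).
W = nRT ln(V₂/V₁) = 1.19×8.314×631×ln(1.74) = 3460 J.
Q = ΔU + W = 3460 J.
State after step 1: P = 99.1 kPa, V = 63.0 L, T = 631 K.
Step 2 — Polytropic n=1.51: T₂ = T₁(V₁/V₂)^(n−1) = 631×(0.142)^0.51 = 233 K; P₂ = P₁(V₁/V₂)^n = 5.21 kPa.
W = (P₁V₁−P₂V₂)/(n−1) = (99.1×63.0−5.21×443)/0.51 = 7710 J.
ΔU = nCvΔT = 1.19×12.5×(233−631) = -5900 J.
Q = ΔU + W = 1810 J.
Net over both steps: W = 11200 J, Q = 5270 J, ΔU = -5900 J.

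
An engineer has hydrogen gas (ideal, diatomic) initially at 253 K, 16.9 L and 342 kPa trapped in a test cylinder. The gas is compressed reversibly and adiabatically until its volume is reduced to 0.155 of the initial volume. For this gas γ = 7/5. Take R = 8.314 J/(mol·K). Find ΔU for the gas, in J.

n = P₁V₁/(RT₁) = 342×16.9/(8.314×253) = 2.75 mol.
Adiabatic: TV^(γ−1) = const ⇒ T₂ = 253×(6.45)^0.400 = 533 K; PV^γ = const ⇒ P₂ = 4650 kPa.
For an ideal gas ΔU = nCvΔT with Cv = (5/2)R = 20.8 J/(mol·K).
ΔU = 2.75×20.8×(533−253) = 16000 J.

16000 J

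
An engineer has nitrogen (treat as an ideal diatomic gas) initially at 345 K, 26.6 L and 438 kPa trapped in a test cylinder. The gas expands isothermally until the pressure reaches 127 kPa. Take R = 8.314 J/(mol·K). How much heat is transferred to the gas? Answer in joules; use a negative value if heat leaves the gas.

n = P₁V₁/(RT₁) = 438×26.6/(8.314×345) = 4.06 mol.
Isothermal: T stays 345 K; PV = const ⇒ V₂ = 91.7 L, P₂ = 127 kPa.
ΔU = 0 (ideal gas, T constant).
W = nRT ln(V₂/V₁) = 4.06×8.314×345×ln(3.45) = 14400 J.
Q = ΔU + W = 14400 J.

14400 J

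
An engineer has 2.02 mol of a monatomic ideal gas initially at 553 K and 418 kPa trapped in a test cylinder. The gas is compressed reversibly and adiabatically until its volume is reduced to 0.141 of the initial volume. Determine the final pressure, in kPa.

V₁ = nRT₁/P₁ = 2.02×8.314×553/418 = 22.2 L.
Adiabatic: TV^(γ−1) = const ⇒ T₂ = 553×(7.09)^0.667 = 2040 K; PV^γ = const ⇒ P₂ = 10900 kPa.

10900 kPa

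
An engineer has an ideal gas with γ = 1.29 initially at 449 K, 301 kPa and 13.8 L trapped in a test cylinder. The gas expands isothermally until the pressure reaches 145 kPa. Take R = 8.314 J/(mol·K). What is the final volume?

Isothermal: T stays 449 K; PV = const ⇒ V₂ = 28.6 L, P₂ = 145 kPa.

28.6 L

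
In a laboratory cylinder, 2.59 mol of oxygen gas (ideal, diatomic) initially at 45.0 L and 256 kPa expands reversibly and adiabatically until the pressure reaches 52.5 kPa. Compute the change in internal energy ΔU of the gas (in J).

T₁ = P₁V₁/(nR) = 256×45.0/(2.59×8.314) = 535 K.
Adiabatic: T₂/T₁ = (P₂/P₁)^((γ−1)/γ) ⇒ T₂ = 535×(0.205)^0.286 = 340 K; V₂ = 140 L.
For an ideal gas ΔU = nCvΔT with Cv = (5/2)R = 20.8 J/(mol·K).
ΔU = 2.59×20.8×(340−535) = -10500 J.

-10500 J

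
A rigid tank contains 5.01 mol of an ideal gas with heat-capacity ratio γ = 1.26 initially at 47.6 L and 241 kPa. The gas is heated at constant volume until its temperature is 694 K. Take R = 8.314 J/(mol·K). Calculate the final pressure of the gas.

607 kPa

T₁ = P₁V₁/(nR) = 241×47.6/(5.01×8.314) = 275 K.
Isochoric: V stays 47.6 L; P/T = const ⇒ T₂ = 694 K, P₂ = 607 kPa.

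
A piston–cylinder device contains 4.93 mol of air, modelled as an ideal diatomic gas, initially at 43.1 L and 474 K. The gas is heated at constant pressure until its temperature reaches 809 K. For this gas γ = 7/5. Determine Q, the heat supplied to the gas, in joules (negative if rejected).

P₁ = nRT₁/V₁ = 4.93×8.314×474/43.1 = 451 kPa.
Isobaric: P stays 451 kPa; V/T = const ⇒ T₂ = 809 K, V₂ = 73.6 L.
W = PΔV = 451×(73.6−43.1) kPa·L = 13700 J.
ΔU = nCvΔT = 4.93×20.8×(809−474) = 34300 J.
Q = ΔU + W = nCpΔT = 48100 J.

48100 J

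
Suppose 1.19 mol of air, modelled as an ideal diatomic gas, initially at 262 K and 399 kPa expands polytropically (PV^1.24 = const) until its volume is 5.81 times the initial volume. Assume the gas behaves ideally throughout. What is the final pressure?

45.0 kPa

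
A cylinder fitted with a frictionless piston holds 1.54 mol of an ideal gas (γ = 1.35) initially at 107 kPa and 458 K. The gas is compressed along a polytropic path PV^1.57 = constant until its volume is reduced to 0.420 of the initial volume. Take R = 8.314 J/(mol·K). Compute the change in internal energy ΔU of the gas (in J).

10700 J

V₁ = nRT₁/P₁ = 1.54×8.314×458/107 = 54.8 L.
Polytropic n=1.57: T₂ = T₁(V₁/V₂)^(n−1) = 458×(2.38)^0.57 = 751 K; P₂ = P₁(V₁/V₂)^n = 418 kPa.
For an ideal gas ΔU = nCvΔT with Cv = R/(γ−1) = 23.8 J/(mol·K).
ΔU = 1.54×23.8×(751−458) = 10700 J.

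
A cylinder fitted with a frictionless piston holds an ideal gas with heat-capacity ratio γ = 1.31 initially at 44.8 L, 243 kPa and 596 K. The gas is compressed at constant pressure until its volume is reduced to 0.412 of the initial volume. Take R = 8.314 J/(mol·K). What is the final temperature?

246 K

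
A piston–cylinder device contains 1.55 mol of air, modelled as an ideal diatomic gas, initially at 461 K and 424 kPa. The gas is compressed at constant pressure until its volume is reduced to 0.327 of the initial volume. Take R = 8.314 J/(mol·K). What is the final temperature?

151 K

V₁ = nRT₁/P₁ = 1.55×8.314×461/424 = 14.0 L.
Isobaric: P stays 424 kPa; V/T = const ⇒ T₂ = 151 K, V₂ = 4.58 L.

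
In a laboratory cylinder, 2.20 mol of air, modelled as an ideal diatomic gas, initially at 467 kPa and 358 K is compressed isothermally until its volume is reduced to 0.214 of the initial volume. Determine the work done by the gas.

-10100 J

V₁ = nRT₁/P₁ = 2.20×8.314×358/467 = 14.0 L.
Isothermal: T stays 358 K; PV = const ⇒ V₂ = 3.00 L, P₂ = 2180 kPa.
W = nRT ln(V₂/V₁) = 2.20×8.314×358×ln(0.214) = -10100 J.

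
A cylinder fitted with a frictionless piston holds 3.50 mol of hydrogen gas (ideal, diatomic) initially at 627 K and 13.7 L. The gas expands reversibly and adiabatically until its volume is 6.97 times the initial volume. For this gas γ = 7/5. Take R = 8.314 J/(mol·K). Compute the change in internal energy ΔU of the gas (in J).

-24600 J

P₁ = nRT₁/V₁ = 3.50×8.314×627/13.7 = 1330 kPa.
Adiabatic: TV^(γ−1) = const ⇒ T₂ = 627×(0.143)^0.400 = 288 K; PV^γ = const ⇒ P₂ = 87.9 kPa.
For an ideal gas ΔU = nCvΔT with Cv = (5/2)R = 20.8 J/(mol·K).
ΔU = 3.50×20.8×(288−627) = -24600 J.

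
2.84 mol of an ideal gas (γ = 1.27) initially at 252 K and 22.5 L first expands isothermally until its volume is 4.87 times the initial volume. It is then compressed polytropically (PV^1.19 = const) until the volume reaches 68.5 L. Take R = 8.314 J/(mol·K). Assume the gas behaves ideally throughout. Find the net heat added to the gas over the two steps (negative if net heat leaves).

P₁ = nRT₁/V₁ = 2.84×8.314×252/22.5 = 264 kPa.
Step 1 — Isothermal: T stays 252 K; PV = const ⇒ V₂ = 110 L, P₂ = 54.3 kPa.
ΔU = 0 (ideal gas, T constant).
W = nRT ln(V₂/V₁) = 2.84×8.314×252×ln(4.87) = 9420 J.
Q = ΔU + W = 9420 J.
State after step 1: P = 54.3 kPa, V = 110 L, T = 252 K.
Step 2 — Polytropic n=1.19: T₂ = T₁(V₁/V₂)^(n−1) = 252×(1.60)^0.19 = 276 K; P₂ = P₁(V₁/V₂)^n = 95.0 kPa.
W = (P₁V₁−P₂V₂)/(n−1) = (54.3×110−95.0×68.5)/0.19 = -2920 J.
ΔU = nCvΔT = 2.84×30.8×(276−252) = 2060 J.
Q = ΔU + W = -866 J.
Net over both steps: W = 6500 J, Q = 8550 J, ΔU = 2060 J.

8550 J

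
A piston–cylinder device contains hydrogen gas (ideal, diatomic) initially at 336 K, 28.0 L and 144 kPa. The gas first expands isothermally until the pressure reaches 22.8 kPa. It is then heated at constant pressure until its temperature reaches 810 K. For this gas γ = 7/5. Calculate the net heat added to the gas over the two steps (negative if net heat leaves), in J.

27300 J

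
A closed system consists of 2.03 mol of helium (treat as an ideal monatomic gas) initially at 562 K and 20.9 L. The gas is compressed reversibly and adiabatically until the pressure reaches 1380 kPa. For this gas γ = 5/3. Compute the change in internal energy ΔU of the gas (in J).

P₁ = nRT₁/V₁ = 2.03×8.314×562/20.9 = 454 kPa.
Adiabatic: T₂/T₁ = (P₂/P₁)^((γ−1)/γ) ⇒ T₂ = 562×(3.04)^0.400 = 877 K; V₂ = 10.7 L.
For an ideal gas ΔU = nCvΔT with Cv = (3/2)R = 12.5 J/(mol·K).
ΔU = 2.03×12.5×(877−562) = 7970 J.

7970 J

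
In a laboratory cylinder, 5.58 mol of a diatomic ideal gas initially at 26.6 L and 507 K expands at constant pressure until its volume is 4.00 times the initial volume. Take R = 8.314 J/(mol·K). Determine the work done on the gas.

-70600 J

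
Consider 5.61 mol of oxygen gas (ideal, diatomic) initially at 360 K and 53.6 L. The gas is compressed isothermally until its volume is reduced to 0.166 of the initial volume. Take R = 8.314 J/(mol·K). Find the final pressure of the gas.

1890 kPa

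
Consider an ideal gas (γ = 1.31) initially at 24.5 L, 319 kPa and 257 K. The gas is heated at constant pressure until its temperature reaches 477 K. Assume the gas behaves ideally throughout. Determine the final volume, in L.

45.5 L

Isobaric: P stays 319 kPa; V/T = const ⇒ T₂ = 477 K, V₂ = 45.5 L.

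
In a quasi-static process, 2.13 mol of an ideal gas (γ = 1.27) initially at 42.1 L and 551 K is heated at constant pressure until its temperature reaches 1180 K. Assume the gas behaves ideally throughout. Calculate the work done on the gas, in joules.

-11100 J

P₁ = nRT₁/V₁ = 2.13×8.314×551/42.1 = 232 kPa.
Isobaric: P stays 232 kPa; V/T = const ⇒ T₂ = 1180 K, V₂ = 90.2 L.
W = PΔV = 232×(90.2−42.1) kPa·L = 11100 J.
Work done on the gas = −W_by = -11100 J.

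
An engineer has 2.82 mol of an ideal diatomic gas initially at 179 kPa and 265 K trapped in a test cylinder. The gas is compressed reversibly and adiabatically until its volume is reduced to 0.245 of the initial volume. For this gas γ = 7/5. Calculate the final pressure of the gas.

V₁ = nRT₁/P₁ = 2.82×8.314×265/179 = 34.7 L.
Adiabatic: TV^(γ−1) = const ⇒ T₂ = 265×(4.08)^0.400 = 465 K; PV^γ = const ⇒ P₂ = 1280 kPa.

1280 kPa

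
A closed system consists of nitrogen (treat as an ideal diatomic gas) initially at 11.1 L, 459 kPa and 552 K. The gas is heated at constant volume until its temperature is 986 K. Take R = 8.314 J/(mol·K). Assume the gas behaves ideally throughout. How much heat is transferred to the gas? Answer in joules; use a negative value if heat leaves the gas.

n = P₁V₁/(RT₁) = 459×11.1/(8.314×552) = 1.11 mol.
Isochoric: V stays 11.1 L; P/T = const ⇒ T₂ = 986 K, P₂ = 820 kPa.
W = 0 (no volume change).
ΔU = nCvΔT = 1.11×20.8×(986−552) = 10000 J.
Q = ΔU = 10000 J.

10000 J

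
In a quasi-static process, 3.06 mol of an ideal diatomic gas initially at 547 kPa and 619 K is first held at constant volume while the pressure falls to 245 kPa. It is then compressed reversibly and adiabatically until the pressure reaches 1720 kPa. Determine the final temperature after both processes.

484 K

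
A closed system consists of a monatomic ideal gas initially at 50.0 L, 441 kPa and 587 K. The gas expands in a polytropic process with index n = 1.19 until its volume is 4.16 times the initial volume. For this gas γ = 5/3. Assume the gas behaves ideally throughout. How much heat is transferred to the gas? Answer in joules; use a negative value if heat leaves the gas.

n = P₁V₁/(RT₁) = 441×50.0/(8.314×587) = 4.52 mol.
Polytropic n=1.19: T₂ = T₁(V₁/V₂)^(n−1) = 587×(0.240)^0.19 = 448 K; P₂ = P₁(V₁/V₂)^n = 80.9 kPa.
W = (P₁V₁−P₂V₂)/(n−1) = (441×50.0−80.9×208)/0.19 = 27500 J.
ΔU = nCvΔT = 4.52×12.5×(448−587) = -7850 J.
Q = ΔU + W = 19700 J.

19700 J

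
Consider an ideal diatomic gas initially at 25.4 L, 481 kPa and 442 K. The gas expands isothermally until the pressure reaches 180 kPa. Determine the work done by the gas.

n = P₁V₁/(RT₁) = 481×25.4/(8.314×442) = 3.32 mol.
Isothermal: T stays 442 K; PV = const ⇒ V₂ = 67.9 L, P₂ = 180 kPa.
W = nRT ln(V₂/V₁) = 3.32×8.314×442×ln(2.67) = 12000 J.

12000 J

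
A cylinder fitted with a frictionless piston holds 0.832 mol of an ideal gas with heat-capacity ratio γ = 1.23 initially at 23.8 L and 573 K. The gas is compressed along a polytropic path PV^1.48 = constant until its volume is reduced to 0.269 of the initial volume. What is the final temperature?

P₁ = nRT₁/V₁ = 0.832×8.314×573/23.8 = 167 kPa.
Polytropic n=1.48: T₂ = T₁(V₁/V₂)^(n−1) = 573×(3.72)^0.48 = 1080 K; P₂ = P₁(V₁/V₂)^n = 1160 kPa.

1080 K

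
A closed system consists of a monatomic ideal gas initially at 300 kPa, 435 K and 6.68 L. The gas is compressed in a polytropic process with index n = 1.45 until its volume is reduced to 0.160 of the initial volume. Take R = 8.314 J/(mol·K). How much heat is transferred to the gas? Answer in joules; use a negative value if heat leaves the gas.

-1850 J

n = P₁V₁/(RT₁) = 300×6.68/(8.314×435) = 0.554 mol.
Polytropic n=1.45: T₂ = T₁(V₁/V₂)^(n−1) = 435×(6.25)^0.45 = 992 K; P₂ = P₁(V₁/V₂)^n = 4280 kPa.
W = (P₁V₁−P₂V₂)/(n−1) = (300×6.68−4280×1.07)/0.45 = -5710 J.
ΔU = nCvΔT = 0.554×12.5×(992−435) = 3850 J.
Q = ΔU + W = -1850 J.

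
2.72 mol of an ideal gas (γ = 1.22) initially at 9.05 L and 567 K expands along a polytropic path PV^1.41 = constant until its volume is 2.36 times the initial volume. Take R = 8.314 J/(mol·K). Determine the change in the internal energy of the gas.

P₁ = nRT₁/V₁ = 2.72×8.314×567/9.05 = 1420 kPa.
Polytropic n=1.41: T₂ = T₁(V₁/V₂)^(n−1) = 567×(0.424)^0.41 = 399 K; P₂ = P₁(V₁/V₂)^n = 422 kPa.
For an ideal gas ΔU = nCvΔT with Cv = R/(γ−1) = 37.8 J/(mol·K).
ΔU = 2.72×37.8×(399−567) = -17300 J.

-17300 J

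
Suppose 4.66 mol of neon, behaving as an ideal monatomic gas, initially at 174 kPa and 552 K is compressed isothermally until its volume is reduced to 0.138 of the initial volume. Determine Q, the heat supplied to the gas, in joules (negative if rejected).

-42400 J

V₁ = nRT₁/P₁ = 4.66×8.314×552/174 = 123 L.
Isothermal: T stays 552 K; PV = const ⇒ V₂ = 17.0 L, P₂ = 1260 kPa.
ΔU = 0 (ideal gas, T constant).
W = nRT ln(V₂/V₁) = 4.66×8.314×552×ln(0.138) = -42400 J.
Q = ΔU + W = -42400 J.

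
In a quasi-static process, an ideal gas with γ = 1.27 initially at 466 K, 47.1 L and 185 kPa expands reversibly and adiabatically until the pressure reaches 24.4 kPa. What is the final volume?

232 L

Adiabatic: T₂/T₁ = (P₂/P₁)^((γ−1)/γ) ⇒ T₂ = 466×(0.132)^0.213 = 303 K; V₂ = 232 L.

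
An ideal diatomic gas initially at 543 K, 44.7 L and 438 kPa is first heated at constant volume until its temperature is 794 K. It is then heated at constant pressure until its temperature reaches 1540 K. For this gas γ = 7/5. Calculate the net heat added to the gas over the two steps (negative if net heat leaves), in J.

117000 J

n = P₁V₁/(RT₁) = 438×44.7/(8.314×543) = 4.34 mol.
Step 1 — Isochoric: V stays 44.7 L; P/T = const ⇒ T₂ = 794 K, P₂ = 640 kPa.
W = 0 (no volume change).
ΔU = nCvΔT = 4.34×20.8×(794−543) = 22600 J.
Q = ΔU = 22600 J.
State after step 1: P = 640 kPa, V = 44.7 L, T = 794 K.
Step 2 — Isobaric: P stays 640 kPa; V/T = const ⇒ T₂ = 1540 K, V₂ = 86.7 L.
W = PΔV = 640×(86.7−44.7) kPa·L = 26900 J.
ΔU = nCvΔT = 4.34×20.8×(1540−794) = 67200 J.
Q = ΔU + W = nCpΔT = 94100 J.
Net over both steps: W = 26900 J, Q = 117000 J, ΔU = 89900 J.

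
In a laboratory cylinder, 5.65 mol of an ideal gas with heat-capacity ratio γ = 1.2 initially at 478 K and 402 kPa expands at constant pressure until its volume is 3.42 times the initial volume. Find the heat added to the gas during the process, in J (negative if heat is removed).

326000 J

V₁ = nRT₁/P₁ = 5.65×8.314×478/402 = 55.9 L.
Isobaric: P stays 402 kPa; V/T = const ⇒ T₂ = 1630 K, V₂ = 191 L.
W = PΔV = 402×(191−55.9) kPa·L = 54300 J.
ΔU = nCvΔT = 5.65×41.6×(1630−478) = 272000 J.
Q = ΔU + W = nCpΔT = 326000 J.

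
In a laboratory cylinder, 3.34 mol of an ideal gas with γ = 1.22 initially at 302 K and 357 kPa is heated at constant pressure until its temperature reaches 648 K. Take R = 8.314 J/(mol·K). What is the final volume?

50.4 L

V₁ = nRT₁/P₁ = 3.34×8.314×302/357 = 23.5 L.
Isobaric: P stays 357 kPa; V/T = const ⇒ T₂ = 648 K, V₂ = 50.4 L.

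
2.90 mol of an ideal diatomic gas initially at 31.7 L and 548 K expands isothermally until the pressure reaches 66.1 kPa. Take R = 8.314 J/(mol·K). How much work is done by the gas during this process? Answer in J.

24300 J

P₁ = nRT₁/V₁ = 2.90×8.314×548/31.7 = 417 kPa.
Isothermal: T stays 548 K; PV = const ⇒ V₂ = 200 L, P₂ = 66.1 kPa.
W = nRT ln(V₂/V₁) = 2.90×8.314×548×ln(6.31) = 24300 J.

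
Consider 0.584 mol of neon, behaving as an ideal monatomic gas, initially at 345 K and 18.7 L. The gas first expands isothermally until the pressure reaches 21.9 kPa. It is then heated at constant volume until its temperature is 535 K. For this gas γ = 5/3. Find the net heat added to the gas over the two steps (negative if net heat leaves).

P₁ = nRT₁/V₁ = 0.584×8.314×345/18.7 = 89.6 kPa.
Step 1 — Isothermal: T stays 345 K; PV = const ⇒ V₂ = 76.5 L, P₂ = 21.9 kPa.
ΔU = 0 (ideal gas, T constant).
W = nRT ln(V₂/V₁) = 0.584×8.314×345×ln(4.09) = 2360 J.
Q = ΔU + W = 2360 J.
State after step 1: P = 21.9 kPa, V = 76.5 L, T = 345 K.
Step 2 — Isochoric: V stays 76.5 L; P/T = const ⇒ T₂ = 535 K, P₂ = 34.0 kPa.
W = 0 (no volume change).
ΔU = nCvΔT = 0.584×12.5×(535−345) = 1380 J.
Q = ΔU = 1380 J.
Net over both steps: W = 2360 J, Q = 3740 J, ΔU = 1380 J.

3740 J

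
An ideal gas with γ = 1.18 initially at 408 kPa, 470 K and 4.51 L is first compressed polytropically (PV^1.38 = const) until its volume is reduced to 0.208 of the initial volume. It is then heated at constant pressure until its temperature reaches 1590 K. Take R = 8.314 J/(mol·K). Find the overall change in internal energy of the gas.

n = P₁V₁/(RT₁) = 408×4.51/(8.314×470) = 0.471 mol.
Step 1 — Polytropic n=1.38: T₂ = T₁(V₁/V₂)^(n−1) = 470×(4.81)^0.38 = 854 K; P₂ = P₁(V₁/V₂)^n = 3560 kPa.
W = (P₁V₁−P₂V₂)/(n−1) = (408×4.51−3560×0.938)/0.38 = -3950 J.
ΔU = nCvΔT = 0.471×46.2×(854−470) = 8340 J.
Q = ΔU + W = 4390 J.
State after step 1: P = 3560 kPa, V = 0.938 L, T = 854 K.
Step 2 — Isobaric: P stays 3560 kPa; V/T = const ⇒ T₂ = 1590 K, V₂ = 1.75 L.
W = PΔV = 3560×(1.75−0.938) kPa·L = 2880 J.
ΔU = nCvΔT = 0.471×46.2×(1590−854) = 16000 J.
Q = ΔU + W = nCpΔT = 18900 J.
Net over both steps: W = -1070 J, Q = 23300 J, ΔU = 24400 J.

24400 J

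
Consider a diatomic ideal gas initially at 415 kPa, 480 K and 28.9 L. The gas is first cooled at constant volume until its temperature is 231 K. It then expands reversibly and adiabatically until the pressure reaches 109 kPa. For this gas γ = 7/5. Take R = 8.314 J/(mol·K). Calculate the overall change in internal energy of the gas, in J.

-17800 J

n = P₁V₁/(RT₁) = 415×28.9/(8.314×480) = 3.01 mol.
Step 1 — Isochoric: V stays 28.9 L; P/T = const ⇒ T₂ = 231 K, P₂ = 200 kPa.
W = 0 (no volume change).
ΔU = nCvΔT = 3.01×20.8×(231−480) = -15600 J.
Q = ΔU = -15600 J.
State after step 1: P = 200 kPa, V = 28.9 L, T = 231 K.
Step 2 — Adiabatic: T₂/T₁ = (P₂/P₁)^((γ−1)/γ) ⇒ T₂ = 231×(0.546)^0.286 = 194 K; V₂ = 44.5 L.
ΔU = nCvΔT = 3.01×20.8×(194−231) = -2290 J.
Q = 0 for an adiabatic process, so W = −ΔU = 2290 J.
Net over both steps: W = 2290 J, Q = -15600 J, ΔU = -17800 J.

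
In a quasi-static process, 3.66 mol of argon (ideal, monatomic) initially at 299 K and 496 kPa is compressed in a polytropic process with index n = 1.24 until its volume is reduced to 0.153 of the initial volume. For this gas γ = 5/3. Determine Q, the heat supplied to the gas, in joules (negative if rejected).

-13800 J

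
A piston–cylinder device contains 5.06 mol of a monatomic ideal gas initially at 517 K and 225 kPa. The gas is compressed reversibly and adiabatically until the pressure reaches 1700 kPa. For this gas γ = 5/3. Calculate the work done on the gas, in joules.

40600 J

V₁ = nRT₁/P₁ = 5.06×8.314×517/225 = 96.7 L.
Adiabatic: T₂/T₁ = (P₂/P₁)^((γ−1)/γ) ⇒ T₂ = 517×(7.56)^0.400 = 1160 K; V₂ = 28.7 L.
ΔU = nCvΔT = 5.06×12.5×(1160−517) = 40600 J.
Q = 0 for an adiabatic process, so W = −ΔU = -40600 J.
Work done on the gas = −W_by = 40600 J.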